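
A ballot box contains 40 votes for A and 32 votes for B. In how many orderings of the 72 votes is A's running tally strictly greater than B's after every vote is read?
Strict-lead orderings = 31691044710711201662

Total orderings of the 72 votes with 40 for A: C(72, 40) = 285219402396400814958. By the Bertrand ballot formula (Cycle Lemma / reflection principle), the number of orderings in which A is strictly ahead of B throughout is (p − q)/(p + q) · C(p + q, p) = (40 − 32)/(40 + 32) · 285219402396400814958 = 31691044710711201662.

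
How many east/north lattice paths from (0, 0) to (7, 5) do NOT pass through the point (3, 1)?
Number of paths = 512

Total paths from (0, 0) to (7, 5): C(12, 7) = 792. Paths through (3, 1): (paths (0, 0) → (3, 1)) × (paths (3, 1) → (7, 5)) = C(4, 3) · C(8, 4) = 4 · 70 = 280. Avoidance count = 792 − 280 = 512.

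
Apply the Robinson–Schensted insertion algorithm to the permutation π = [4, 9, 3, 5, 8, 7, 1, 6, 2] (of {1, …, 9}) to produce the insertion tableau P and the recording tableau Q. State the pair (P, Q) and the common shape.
P = [1, 2, 6] / [3, 5] / [4, 7] / [8] / [9];  Q = [1, 2, 5] / [3, 4] / [6, 8] / [7] / [9];  common shape = (3, 2, 2, 1, 1)

Row-insert the values π_1, π_2, … into P one at a time, bumping the leftmost entry strictly greater than the inserted value down to the next row. The recording tableau Q records, in position (i, j), the step at which that cell was added to P.
  Insert 4 (step 1): P = [4];  Q = [1]
  Insert 9 (step 2): P = [4, 9];  Q = [1, 2]
  Insert 3 (step 3): P = [3, 9] / [4];  Q = [1, 2] / [3]
  Insert 5 (step 4): P = [3, 5] / [4, 9];  Q = [1, 2] / [3, 4]
  Insert 8 (step 5): P = [3, 5, 8] / [4, 9];  Q = [1, 2, 5] / [3, 4]
  Insert 7 (step 6): P = [3, 5, 7] / [4, 8] / [9];  Q = [1, 2, 5] / [3, 4] / [6]
  Insert 1 (step 7): P = [1, 5, 7] / [3, 8] / [4] / [9];  Q = [1, 2, 5] / [3, 4] / [6] / [7]
  Insert 6 (step 8): P = [1, 5, 6] / [3, 7] / [4, 8] / [9];  Q = [1, 2, 5] / [3, 4] / [6, 8] / [7]
  Insert 2 (step 9): P = [1, 2, 6] / [3, 5] / [4, 7] / [8] / [9];  Q = [1, 2, 5] / [3, 4] / [6, 8] / [7] / [9]
Final shape: (3, 2, 2, 1, 1).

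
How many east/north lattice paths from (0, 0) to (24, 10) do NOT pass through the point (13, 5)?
Number of paths = 93703116

Total paths from (0, 0) to (24, 10): C(34, 24) = 131128140. Paths through (13, 5): (paths (0, 0) → (13, 5)) × (paths (13, 5) → (24, 10)) = C(18, 13) · C(16, 11) = 8568 · 4368 = 37425024. Avoidance count = 131128140 − 37425024 = 93703116.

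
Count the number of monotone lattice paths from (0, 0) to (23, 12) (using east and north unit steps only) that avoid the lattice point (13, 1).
Number of paths = 829513776

Total paths from (0, 0) to (23, 12): C(35, 23) = 834451800. Paths through (13, 1): (paths (0, 0) → (13, 1)) × (paths (13, 1) → (23, 12)) = C(14, 13) · C(21, 10) = 14 · 352716 = 4938024. Avoidance count = 834451800 − 4938024 = 829513776.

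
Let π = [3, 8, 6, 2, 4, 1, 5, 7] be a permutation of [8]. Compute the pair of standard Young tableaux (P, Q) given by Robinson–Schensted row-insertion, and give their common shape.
P = [1, 4, 5, 7] / [2, 6] / [3] / [8];  Q = [1, 2, 7, 8] / [3, 5] / [4] / [6];  common shape = (4, 2, 1, 1)

Row-insert the values π_1, π_2, … into P one at a time, bumping the leftmost entry strictly greater than the inserted value down to the next row. The recording tableau Q records, in position (i, j), the step at which that cell was added to P.
  Insert 3 (step 1): P = [3];  Q = [1]
  Insert 8 (step 2): P = [3, 8];  Q = [1, 2]
  Insert 6 (step 3): P = [3, 6] / [8];  Q = [1, 2] / [3]
  Insert 2 (step 4): P = [2, 6] / [3] / [8];  Q = [1, 2] / [3] / [4]
  Insert 4 (step 5): P = [2, 4] / [3, 6] / [8];  Q = [1, 2] / [3, 5] / [4]
  Insert 1 (step 6): P = [1, 4] / [2, 6] / [3] / [8];  Q = [1, 2] / [3, 5] / [4] / [6]
  Insert 5 (step 7): P = [1, 4, 5] / [2, 6] / [3] / [8];  Q = [1, 2, 7] / [3, 5] / [4] / [6]
  Insert 7 (step 8): P = [1, 4, 5, 7] / [2, 6] / [3] / [8];  Q = [1, 2, 7, 8] / [3, 5] / [4] / [6]
Final shape: (4, 2, 1, 1).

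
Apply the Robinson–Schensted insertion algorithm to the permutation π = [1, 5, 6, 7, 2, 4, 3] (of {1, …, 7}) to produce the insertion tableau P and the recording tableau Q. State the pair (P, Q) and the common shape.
P = [1, 2, 3, 7] / [4, 6] / [5];  Q = [1, 2, 3, 4] / [5, 6] / [7];  common shape = (4, 2, 1)

Row-insert the values π_1, π_2, … into P one at a time, bumping the leftmost entry strictly greater than the inserted value down to the next row. The recording tableau Q records, in position (i, j), the step at which that cell was added to P.
  Insert 1 (step 1): P = [1];  Q = [1]
  Insert 5 (step 2): P = [1, 5];  Q = [1, 2]
  Insert 6 (step 3): P = [1, 5, 6];  Q = [1, 2, 3]
  Insert 7 (step 4): P = [1, 5, 6, 7];  Q = [1, 2, 3, 4]
  Insert 2 (step 5): P = [1, 2, 6, 7] / [5];  Q = [1, 2, 3, 4] / [5]
  Insert 4 (step 6): P = [1, 2, 4, 7] / [5, 6];  Q = [1, 2, 3, 4] / [5, 6]
  Insert 3 (step 7): P = [1, 2, 3, 7] / [4, 6] / [5];  Q = [1, 2, 3, 4] / [5, 6] / [7]
Final shape: (4, 2, 1).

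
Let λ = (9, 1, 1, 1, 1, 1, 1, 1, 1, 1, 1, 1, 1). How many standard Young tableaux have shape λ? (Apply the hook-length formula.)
# SYT of shape (9, 1, 1, 1, 1, 1, 1, 1, 1, 1, 1, 1, 1) = 125970

Hook-length formula: f^λ = n! / Π hook(c), product over all cells c of the Young diagram. For λ = (9, 1, 1, 1, 1, 1, 1, 1, 1, 1, 1, 1, 1), n = 21 boxes. Hook lengths by row (left-to-right, top-to-bottom): [21, 8, 7, 6, 5, 4, 3, 2, 1]; [12]; [11]; [10]; [9]; [8]; [7]; [6]; [5]; [4]; [3]; [2]; [1]. Product of hooks = 405580234752000. So f^λ = 21! / 405580234752000 = 51090942171709440000 / 405580234752000 = 125970.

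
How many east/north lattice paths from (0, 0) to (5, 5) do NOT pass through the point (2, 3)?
Number of paths = 152

Total paths from (0, 0) to (5, 5): C(10, 5) = 252. Paths through (2, 3): (paths (0, 0) → (2, 3)) × (paths (2, 3) → (5, 5)) = C(5, 2) · C(5, 3) = 10 · 10 = 100. Avoidance count = 252 − 100 = 152.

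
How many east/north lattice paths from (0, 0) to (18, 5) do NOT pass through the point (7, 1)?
Number of paths = 22729

Total paths from (0, 0) to (18, 5): C(23, 18) = 33649. Paths through (7, 1): (paths (0, 0) → (7, 1)) × (paths (7, 1) → (18, 5)) = C(8, 7) · C(15, 11) = 8 · 1365 = 10920. Avoidance count = 33649 − 10920 = 22729.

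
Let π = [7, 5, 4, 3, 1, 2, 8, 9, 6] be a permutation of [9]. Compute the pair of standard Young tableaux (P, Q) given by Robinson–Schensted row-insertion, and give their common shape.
P = [1, 2, 6, 9] / [3, 8] / [4] / [5] / [7];  Q = [1, 6, 7, 8] / [2, 9] / [3] / [4] / [5];  common shape = (4, 2, 1, 1, 1)

Row-insert the values π_1, π_2, … into P one at a time, bumping the leftmost entry strictly greater than the inserted value down to the next row. The recording tableau Q records, in position (i, j), the step at which that cell was added to P.
  Insert 7 (step 1): P = [7];  Q = [1]
  Insert 5 (step 2): P = [5] / [7];  Q = [1] / [2]
  Insert 4 (step 3): P = [4] / [5] / [7];  Q = [1] / [2] / [3]
  Insert 3 (step 4): P = [3] / [4] / [5] / [7];  Q = [1] / [2] / [3] / [4]
  Insert 1 (step 5): P = [1] / [3] / [4] / [5] / [7];  Q = [1] / [2] / [3] / [4] / [5]
  Insert 2 (step 6): P = [1, 2] / [3] / [4] / [5] / [7];  Q = [1, 6] / [2] / [3] / [4] / [5]
  Insert 8 (step 7): P = [1, 2, 8] / [3] / [4] / [5] / [7];  Q = [1, 6, 7] / [2] / [3] / [4] / [5]
  Insert 9 (step 8): P = [1, 2, 8, 9] / [3] / [4] / [5] / [7];  Q = [1, 6, 7, 8] / [2] / [3] / [4] / [5]
  Insert 6 (step 9): P = [1, 2, 6, 9] / [3, 8] / [4] / [5] / [7];  Q = [1, 6, 7, 8] / [2, 9] / [3] / [4] / [5]
Final shape: (4, 2, 1, 1, 1).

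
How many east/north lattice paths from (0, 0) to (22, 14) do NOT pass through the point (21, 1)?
Number of paths = 3796296892

Total paths from (0, 0) to (22, 14): C(36, 22) = 3796297200. Paths through (21, 1): (paths (0, 0) → (21, 1)) × (paths (21, 1) → (22, 14)) = C(22, 21) · C(14, 1) = 22 · 14 = 308. Avoidance count = 3796297200 − 308 = 3796296892.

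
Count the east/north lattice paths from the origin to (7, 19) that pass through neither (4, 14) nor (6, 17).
Number of paths = 275399

Inclusion–exclusion. Total paths: C(26, 7) = 657800. Through P₁: C(18, 4)·C(8, 3) = 171360. Through P₂: C(23, 6)·C(3, 1) = 302841. Since P₁ is strictly southwest of P₂, a monotone path through both must visit P₁ then P₂; paths through both = C(18, 4)·C(5, 2)·C(3, 1) = 91800. Avoid both = 657800 − 171360 − 302841 + 91800 = 275399.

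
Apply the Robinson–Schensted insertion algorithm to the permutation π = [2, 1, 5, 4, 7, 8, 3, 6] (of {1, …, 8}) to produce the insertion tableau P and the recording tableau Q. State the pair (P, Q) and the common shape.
P = [1, 3, 6, 8] / [2, 4, 7] / [5];  Q = [1, 3, 5, 6] / [2, 4, 8] / [7];  common shape = (4, 3, 1)

Row-insert the values π_1, π_2, … into P one at a time, bumping the leftmost entry strictly greater than the inserted value down to the next row. The recording tableau Q records, in position (i, j), the step at which that cell was added to P.
  Insert 2 (step 1): P = [2];  Q = [1]
  Insert 1 (step 2): P = [1] / [2];  Q = [1] / [2]
  Insert 5 (step 3): P = [1, 5] / [2];  Q = [1, 3] / [2]
  Insert 4 (step 4): P = [1, 4] / [2, 5];  Q = [1, 3] / [2, 4]
  Insert 7 (step 5): P = [1, 4, 7] / [2, 5];  Q = [1, 3, 5] / [2, 4]
  Insert 8 (step 6): P = [1, 4, 7, 8] / [2, 5];  Q = [1, 3, 5, 6] / [2, 4]
  Insert 3 (step 7): P = [1, 3, 7, 8] / [2, 4] / [5];  Q = [1, 3, 5, 6] / [2, 4] / [7]
  Insert 6 (step 8): P = [1, 3, 6, 8] / [2, 4, 7] / [5];  Q = [1, 3, 5, 6] / [2, 4, 8] / [7]
Final shape: (4, 3, 1).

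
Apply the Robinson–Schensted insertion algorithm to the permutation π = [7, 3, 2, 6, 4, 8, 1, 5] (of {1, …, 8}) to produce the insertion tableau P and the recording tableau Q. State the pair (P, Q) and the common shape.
P = [1, 4, 5] / [2, 6, 8] / [3] / [7];  Q = [1, 4, 6] / [2, 5, 8] / [3] / [7];  common shape = (3, 3, 1, 1)

Row-insert the values π_1, π_2, … into P one at a time, bumping the leftmost entry strictly greater than the inserted value down to the next row. The recording tableau Q records, in position (i, j), the step at which that cell was added to P.
  Insert 7 (step 1): P = [7];  Q = [1]
  Insert 3 (step 2): P = [3] / [7];  Q = [1] / [2]
  Insert 2 (step 3): P = [2] / [3] / [7];  Q = [1] / [2] / [3]
  Insert 6 (step 4): P = [2, 6] / [3] / [7];  Q = [1, 4] / [2] / [3]
  Insert 4 (step 5): P = [2, 4] / [3, 6] / [7];  Q = [1, 4] / [2, 5] / [3]
  Insert 8 (step 6): P = [2, 4, 8] / [3, 6] / [7];  Q = [1, 4, 6] / [2, 5] / [3]
  Insert 1 (step 7): P = [1, 4, 8] / [2, 6] / [3] / [7];  Q = [1, 4, 6] / [2, 5] / [3] / [7]
  Insert 5 (step 8): P = [1, 4, 5] / [2, 6, 8] / [3] / [7];  Q = [1, 4, 6] / [2, 5, 8] / [3] / [7]
Final shape: (3, 3, 1, 1).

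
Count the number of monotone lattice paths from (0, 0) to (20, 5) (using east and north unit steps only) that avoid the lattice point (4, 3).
Number of paths = 47775

Total paths from (0, 0) to (20, 5): C(25, 20) = 53130. Paths through (4, 3): (paths (0, 0) → (4, 3)) × (paths (4, 3) → (20, 5)) = C(7, 4) · C(18, 16) = 35 · 153 = 5355. Avoidance count = 53130 − 5355 = 47775.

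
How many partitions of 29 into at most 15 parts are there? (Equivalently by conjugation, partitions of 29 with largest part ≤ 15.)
p(29, parts ≤ 15) = 4192

Use the recurrence p(n, m) = p(n, m−1) + p(n−m, m): either the largest part is < m (count p(n, m−1)) or the largest part is exactly m (remove one copy of m, count p(n−m, m)). With p(0, ·) = 1 this gives p(29, parts ≤ 15) = 4192. (By conjugating Young diagrams, this also counts partitions of 29 into at most 15 parts.)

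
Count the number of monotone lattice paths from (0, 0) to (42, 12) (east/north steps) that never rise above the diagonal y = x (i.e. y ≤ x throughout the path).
Number of paths = 247284036090

By the reflection principle (André's argument), the number of monotone paths to (42, 12) with n ≤ m that never go above y = x is C(54, 42) − C(54, 43) = 343006888770 − 95722852680 = 247284036090.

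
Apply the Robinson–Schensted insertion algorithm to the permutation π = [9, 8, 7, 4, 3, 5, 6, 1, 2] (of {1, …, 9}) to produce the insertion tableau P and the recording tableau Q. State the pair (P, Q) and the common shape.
P = [1, 2, 6] / [3, 5] / [4] / [7] / [8] / [9];  Q = [1, 6, 7] / [2, 9] / [3] / [4] / [5] / [8];  common shape = (3, 2, 1, 1, 1, 1)

Row-insert the values π_1, π_2, … into P one at a time, bumping the leftmost entry strictly greater than the inserted value down to the next row. The recording tableau Q records, in position (i, j), the step at which that cell was added to P.
  Insert 9 (step 1): P = [9];  Q = [1]
  Insert 8 (step 2): P = [8] / [9];  Q = [1] / [2]
  Insert 7 (step 3): P = [7] / [8] / [9];  Q = [1] / [2] / [3]
  Insert 4 (step 4): P = [4] / [7] / [8] / [9];  Q = [1] / [2] / [3] / [4]
  Insert 3 (step 5): P = [3] / [4] / [7] / [8] / [9];  Q = [1] / [2] / [3] / [4] / [5]
  Insert 5 (step 6): P = [3, 5] / [4] / [7] / [8] / [9];  Q = [1, 6] / [2] / [3] / [4] / [5]
  Insert 6 (step 7): P = [3, 5, 6] / [4] / [7] / [8] / [9];  Q = [1, 6, 7] / [2] / [3] / [4] / [5]
  Insert 1 (step 8): P = [1, 5, 6] / [3] / [4] / [7] / [8] / [9];  Q = [1, 6, 7] / [2] / [3] / [4] / [5] / [8]
  Insert 2 (step 9): P = [1, 2, 6] / [3, 5] / [4] / [7] / [8] / [9];  Q = [1, 6, 7] / [2, 9] / [3] / [4] / [5] / [8]
Final shape: (3, 2, 1, 1, 1, 1).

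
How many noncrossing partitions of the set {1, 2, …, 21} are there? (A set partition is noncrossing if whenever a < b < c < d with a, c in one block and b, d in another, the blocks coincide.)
C_21 = 24466267020

These noncrossing partitions are counted by the Catalan number C_n = (1/(n + 1)) · C(2n, n). For n = 21: C_21 = (1/22) · C(42, 21) = 538257874440/22 = 24466267020.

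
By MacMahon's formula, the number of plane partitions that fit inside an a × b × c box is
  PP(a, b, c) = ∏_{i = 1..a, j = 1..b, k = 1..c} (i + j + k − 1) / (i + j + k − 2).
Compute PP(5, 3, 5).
PP(5, 3, 5) = 731808

Evaluate the triple product over i = 1..5, j = 1..3, k = 1..5. The factors are (2/1) · (3/2) · (4/3) · (5/4) · (6/5) · (3/2) · (4/3) · (5/4) · … (75 factors total). The numerators and denominators telescope so the product is an integer; carrying out the multiplication exactly gives PP(5, 3, 5) = 731808.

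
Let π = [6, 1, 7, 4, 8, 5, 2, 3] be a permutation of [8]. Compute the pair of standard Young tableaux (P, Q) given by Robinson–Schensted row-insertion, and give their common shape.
P = [1, 2, 3] / [4, 5, 8] / [6, 7];  Q = [1, 3, 5] / [2, 4, 6] / [7, 8];  common shape = (3, 3, 2)

Row-insert the values π_1, π_2, … into P one at a time, bumping the leftmost entry strictly greater than the inserted value down to the next row. The recording tableau Q records, in position (i, j), the step at which that cell was added to P.
  Insert 6 (step 1): P = [6];  Q = [1]
  Insert 1 (step 2): P = [1] / [6];  Q = [1] / [2]
  Insert 7 (step 3): P = [1, 7] / [6];  Q = [1, 3] / [2]
  Insert 4 (step 4): P = [1, 4] / [6, 7];  Q = [1, 3] / [2, 4]
  Insert 8 (step 5): P = [1, 4, 8] / [6, 7];  Q = [1, 3, 5] / [2, 4]
  Insert 5 (step 6): P = [1, 4, 5] / [6, 7, 8];  Q = [1, 3, 5] / [2, 4, 6]
  Insert 2 (step 7): P = [1, 2, 5] / [4, 7, 8] / [6];  Q = [1, 3, 5] / [2, 4, 6] / [7]
  Insert 3 (step 8): P = [1, 2, 3] / [4, 5, 8] / [6, 7];  Q = [1, 3, 5] / [2, 4, 6] / [7, 8]
Final shape: (3, 3, 2).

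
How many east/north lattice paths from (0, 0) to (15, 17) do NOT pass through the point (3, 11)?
Number of paths = 558965424

Total paths from (0, 0) to (15, 17): C(32, 15) = 565722720. Paths through (3, 11): (paths (0, 0) → (3, 11)) × (paths (3, 11) → (15, 17)) = C(14, 3) · C(18, 12) = 364 · 18564 = 6757296. Avoidance count = 565722720 − 6757296 = 558965424.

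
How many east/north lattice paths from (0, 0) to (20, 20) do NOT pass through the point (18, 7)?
Number of paths = 137796055320

Total paths from (0, 0) to (20, 20): C(40, 20) = 137846528820. Paths through (18, 7): (paths (0, 0) → (18, 7)) × (paths (18, 7) → (20, 20)) = C(25, 18) · C(15, 2) = 480700 · 105 = 50473500. Avoidance count = 137846528820 − 50473500 = 137796055320.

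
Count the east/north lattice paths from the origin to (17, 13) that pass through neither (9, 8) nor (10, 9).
Number of paths = 74032740

Inclusion–exclusion. Total paths: C(30, 17) = 119759850. Through P₁: C(17, 9)·C(13, 8) = 31286970. Through P₂: C(19, 10)·C(11, 7) = 30484740. Since P₁ is strictly southwest of P₂, a monotone path through both must visit P₁ then P₂; paths through both = C(17, 9)·C(2, 1)·C(11, 7) = 16044600. Avoid both = 119759850 − 31286970 − 30484740 + 16044600 = 74032740.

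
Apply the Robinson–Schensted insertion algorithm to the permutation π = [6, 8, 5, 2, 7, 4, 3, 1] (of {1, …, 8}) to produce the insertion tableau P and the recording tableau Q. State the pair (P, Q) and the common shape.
P = [1, 3] / [2, 7] / [4, 8] / [5] / [6];  Q = [1, 2] / [3, 5] / [4, 6] / [7] / [8];  common shape = (2, 2, 2, 1, 1)

Row-insert the values π_1, π_2, … into P one at a time, bumping the leftmost entry strictly greater than the inserted value down to the next row. The recording tableau Q records, in position (i, j), the step at which that cell was added to P.
  Insert 6 (step 1): P = [6];  Q = [1]
  Insert 8 (step 2): P = [6, 8];  Q = [1, 2]
  Insert 5 (step 3): P = [5, 8] / [6];  Q = [1, 2] / [3]
  Insert 2 (step 4): P = [2, 8] / [5] / [6];  Q = [1, 2] / [3] / [4]
  Insert 7 (step 5): P = [2, 7] / [5, 8] / [6];  Q = [1, 2] / [3, 5] / [4]
  Insert 4 (step 6): P = [2, 4] / [5, 7] / [6, 8];  Q = [1, 2] / [3, 5] / [4, 6]
  Insert 3 (step 7): P = [2, 3] / [4, 7] / [5, 8] / [6];  Q = [1, 2] / [3, 5] / [4, 6] / [7]
  Insert 1 (step 8): P = [1, 3] / [2, 7] / [4, 8] / [5] / [6];  Q = [1, 2] / [3, 5] / [4, 6] / [7] / [8]
Final shape: (2, 2, 2, 1, 1).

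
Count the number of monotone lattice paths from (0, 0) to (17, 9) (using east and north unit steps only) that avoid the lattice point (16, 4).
Number of paths = 3095480

Total paths from (0, 0) to (17, 9): C(26, 17) = 3124550. Paths through (16, 4): (paths (0, 0) → (16, 4)) × (paths (16, 4) → (17, 9)) = C(20, 16) · C(6, 1) = 4845 · 6 = 29070. Avoidance count = 3124550 − 29070 = 3095480.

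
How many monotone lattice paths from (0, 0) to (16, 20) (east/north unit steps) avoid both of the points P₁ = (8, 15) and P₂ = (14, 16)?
Number of paths = 4546980837

Inclusion–exclusion. Total paths: C(36, 16) = 7307872110. Through P₁: C(23, 8)·C(13, 8) = 631034118. Through P₂: C(30, 14)·C(6, 2) = 2181340125. Since P₁ is strictly southwest of P₂, a monotone path through both must visit P₁ then P₂; paths through both = C(23, 8)·C(7, 6)·C(6, 2) = 51482970. Avoid both = 7307872110 − 631034118 − 2181340125 + 51482970 = 4546980837.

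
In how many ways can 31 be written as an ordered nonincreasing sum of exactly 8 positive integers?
p(31, 8 parts) = 764

Partitions of n into exactly k parts are in bijection with partitions of n − k into at most k parts (subtract 1 from each part). So p(31, exactly 8) = p(23, parts ≤ 8). Computing via the recurrence p(m, j) = p(m, j−1) + p(m−j, j) gives 764.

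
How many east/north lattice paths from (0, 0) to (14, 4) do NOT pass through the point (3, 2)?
Number of paths = 2280

Total paths from (0, 0) to (14, 4): C(18, 14) = 3060. Paths through (3, 2): (paths (0, 0) → (3, 2)) × (paths (3, 2) → (14, 4)) = C(5, 3) · C(13, 11) = 10 · 78 = 780. Avoidance count = 3060 − 780 = 2280.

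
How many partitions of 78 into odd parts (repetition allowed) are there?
p_odd(78) = 64234

Enumerate partitions using only odd parts via the recurrence o(n, m) = o(n, m−2) + o(n−m, m) over odd m, starting from the largest odd part ≤ n. This gives p_odd(78) = 64234. (Euler's theorem: equals the count of distinct-part partitions.)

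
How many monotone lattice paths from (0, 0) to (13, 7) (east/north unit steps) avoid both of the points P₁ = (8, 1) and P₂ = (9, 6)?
Number of paths = 48607

Inclusion–exclusion. Total paths: C(20, 13) = 77520. Through P₁: C(9, 8)·C(11, 5) = 4158. Through P₂: C(15, 9)·C(5, 4) = 25025. Since P₁ is strictly southwest of P₂, a monotone path through both must visit P₁ then P₂; paths through both = C(9, 8)·C(6, 1)·C(5, 4) = 270. Avoid both = 77520 − 4158 − 25025 + 270 = 48607.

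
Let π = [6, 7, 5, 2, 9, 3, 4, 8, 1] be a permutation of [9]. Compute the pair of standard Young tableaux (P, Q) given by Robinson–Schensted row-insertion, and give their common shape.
P = [1, 3, 4, 8] / [2, 7, 9] / [5] / [6];  Q = [1, 2, 5, 8] / [3, 6, 7] / [4] / [9];  common shape = (4, 3, 1, 1)

Row-insert the values π_1, π_2, … into P one at a time, bumping the leftmost entry strictly greater than the inserted value down to the next row. The recording tableau Q records, in position (i, j), the step at which that cell was added to P.
  Insert 6 (step 1): P = [6];  Q = [1]
  Insert 7 (step 2): P = [6, 7];  Q = [1, 2]
  Insert 5 (step 3): P = [5, 7] / [6];  Q = [1, 2] / [3]
  Insert 2 (step 4): P = [2, 7] / [5] / [6];  Q = [1, 2] / [3] / [4]
  Insert 9 (step 5): P = [2, 7, 9] / [5] / [6];  Q = [1, 2, 5] / [3] / [4]
  Insert 3 (step 6): P = [2, 3, 9] / [5, 7] / [6];  Q = [1, 2, 5] / [3, 6] / [4]
  Insert 4 (step 7): P = [2, 3, 4] / [5, 7, 9] / [6];  Q = [1, 2, 5] / [3, 6, 7] / [4]
  Insert 8 (step 8): P = [2, 3, 4, 8] / [5, 7, 9] / [6];  Q = [1, 2, 5, 8] / [3, 6, 7] / [4]
  Insert 1 (step 9): P = [1, 3, 4, 8] / [2, 7, 9] / [5] / [6];  Q = [1, 2, 5, 8] / [3, 6, 7] / [4] / [9]
Final shape: (4, 3, 1, 1).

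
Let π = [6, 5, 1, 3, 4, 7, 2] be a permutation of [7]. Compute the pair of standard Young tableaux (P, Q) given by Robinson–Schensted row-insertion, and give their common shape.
P = [1, 2, 4, 7] / [3] / [5] / [6];  Q = [1, 4, 5, 6] / [2] / [3] / [7];  common shape = (4, 1, 1, 1)

Row-insert the values π_1, π_2, … into P one at a time, bumping the leftmost entry strictly greater than the inserted value down to the next row. The recording tableau Q records, in position (i, j), the step at which that cell was added to P.
  Insert 6 (step 1): P = [6];  Q = [1]
  Insert 5 (step 2): P = [5] / [6];  Q = [1] / [2]
  Insert 1 (step 3): P = [1] / [5] / [6];  Q = [1] / [2] / [3]
  Insert 3 (step 4): P = [1, 3] / [5] / [6];  Q = [1, 4] / [2] / [3]
  Insert 4 (step 5): P = [1, 3, 4] / [5] / [6];  Q = [1, 4, 5] / [2] / [3]
  Insert 7 (step 6): P = [1, 3, 4, 7] / [5] / [6];  Q = [1, 4, 5, 6] / [2] / [3]
  Insert 2 (step 7): P = [1, 2, 4, 7] / [3] / [5] / [6];  Q = [1, 4, 5, 6] / [2] / [3] / [7]
Final shape: (4, 1, 1, 1).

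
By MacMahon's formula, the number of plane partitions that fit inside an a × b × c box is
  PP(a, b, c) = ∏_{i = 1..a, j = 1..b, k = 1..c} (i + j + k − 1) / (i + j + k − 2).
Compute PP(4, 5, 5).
PP(4, 5, 5) = 16818516

Evaluate the triple product over i = 1..4, j = 1..5, k = 1..5. The factors are (2/1) · (3/2) · (4/3) · (5/4) · (6/5) · (3/2) · (4/3) · (5/4) · … (100 factors total). The numerators and denominators telescope so the product is an integer; carrying out the multiplication exactly gives PP(4, 5, 5) = 16818516.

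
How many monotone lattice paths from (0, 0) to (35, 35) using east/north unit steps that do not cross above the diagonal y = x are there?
C_35 = 3116285494907301262

These NE paths below the diagonal are counted by the Catalan number C_n = (1/(n + 1)) · C(2n, n). For n = 35: C_35 = (1/36) · C(70, 35) = 112186277816662845432/36 = 3116285494907301262.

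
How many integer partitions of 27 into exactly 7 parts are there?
p(27, 7 parts) = 364

Partitions of n into exactly k parts are in bijection with partitions of n − k into at most k parts (subtract 1 from each part). So p(27, exactly 7) = p(20, parts ≤ 7). Computing via the recurrence p(m, j) = p(m, j−1) + p(m−j, j) gives 364.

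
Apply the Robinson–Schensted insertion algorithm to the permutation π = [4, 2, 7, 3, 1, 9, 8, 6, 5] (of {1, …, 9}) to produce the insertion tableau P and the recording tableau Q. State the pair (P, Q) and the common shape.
P = [1, 3, 5] / [2, 6, 8] / [4, 7] / [9];  Q = [1, 3, 6] / [2, 4, 7] / [5, 8] / [9];  common shape = (3, 3, 2, 1)

Row-insert the values π_1, π_2, … into P one at a time, bumping the leftmost entry strictly greater than the inserted value down to the next row. The recording tableau Q records, in position (i, j), the step at which that cell was added to P.
  Insert 4 (step 1): P = [4];  Q = [1]
  Insert 2 (step 2): P = [2] / [4];  Q = [1] / [2]
  Insert 7 (step 3): P = [2, 7] / [4];  Q = [1, 3] / [2]
  Insert 3 (step 4): P = [2, 3] / [4, 7];  Q = [1, 3] / [2, 4]
  Insert 1 (step 5): P = [1, 3] / [2, 7] / [4];  Q = [1, 3] / [2, 4] / [5]
  Insert 9 (step 6): P = [1, 3, 9] / [2, 7] / [4];  Q = [1, 3, 6] / [2, 4] / [5]
  Insert 8 (step 7): P = [1, 3, 8] / [2, 7, 9] / [4];  Q = [1, 3, 6] / [2, 4, 7] / [5]
  Insert 6 (step 8): P = [1, 3, 6] / [2, 7, 8] / [4, 9];  Q = [1, 3, 6] / [2, 4, 7] / [5, 8]
  Insert 5 (step 9): P = [1, 3, 5] / [2, 6, 8] / [4, 7] / [9];  Q = [1, 3, 6] / [2, 4, 7] / [5, 8] / [9]
Final shape: (3, 3, 2, 1).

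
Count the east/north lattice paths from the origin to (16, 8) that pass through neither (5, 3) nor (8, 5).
Number of paths = 370908

Inclusion–exclusion. Total paths: C(24, 16) = 735471. Through P₁: C(8, 5)·C(16, 11) = 244608. Through P₂: C(13, 8)·C(11, 8) = 212355. Since P₁ is strictly southwest of P₂, a monotone path through both must visit P₁ then P₂; paths through both = C(8, 5)·C(5, 3)·C(11, 8) = 92400. Avoid both = 735471 − 244608 − 212355 + 92400 = 370908.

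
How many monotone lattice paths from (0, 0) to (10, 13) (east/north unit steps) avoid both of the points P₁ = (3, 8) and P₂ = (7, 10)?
Number of paths = 673926

Inclusion–exclusion. Total paths: C(23, 10) = 1144066. Through P₁: C(11, 3)·C(12, 7) = 130680. Through P₂: C(17, 7)·C(6, 3) = 388960. Since P₁ is strictly southwest of P₂, a monotone path through both must visit P₁ then P₂; paths through both = C(11, 3)·C(6, 4)·C(6, 3) = 49500. Avoid both = 1144066 − 130680 − 388960 + 49500 = 673926.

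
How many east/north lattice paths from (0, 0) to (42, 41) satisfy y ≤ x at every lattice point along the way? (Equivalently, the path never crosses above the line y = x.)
Number of paths = 39044429911904443959240

By the reflection principle (André's argument), the number of monotone paths to (42, 41) with n ≤ m that never go above y = x is C(83, 42) − C(83, 43) = 839455243105945545123660 − 800410813194041101164420 = 39044429911904443959240.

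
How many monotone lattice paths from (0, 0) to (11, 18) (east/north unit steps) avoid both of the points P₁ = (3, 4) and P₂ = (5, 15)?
Number of paths = 22332324

Inclusion–exclusion. Total paths: C(29, 11) = 34597290. Through P₁: C(7, 3)·C(22, 8) = 11191950. Through P₂: C(20, 5)·C(9, 6) = 1302336. Since P₁ is strictly southwest of P₂, a monotone path through both must visit P₁ then P₂; paths through both = C(7, 3)·C(13, 2)·C(9, 6) = 229320. Avoid both = 34597290 − 11191950 − 1302336 + 229320 = 22332324.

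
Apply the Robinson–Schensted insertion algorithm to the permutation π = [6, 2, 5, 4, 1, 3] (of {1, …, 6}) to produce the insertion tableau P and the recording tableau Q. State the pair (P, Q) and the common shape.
P = [1, 3] / [2, 4] / [5] / [6];  Q = [1, 3] / [2, 6] / [4] / [5];  common shape = (2, 2, 1, 1)

Row-insert the values π_1, π_2, … into P one at a time, bumping the leftmost entry strictly greater than the inserted value down to the next row. The recording tableau Q records, in position (i, j), the step at which that cell was added to P.
  Insert 6 (step 1): P = [6];  Q = [1]
  Insert 2 (step 2): P = [2] / [6];  Q = [1] / [2]
  Insert 5 (step 3): P = [2, 5] / [6];  Q = [1, 3] / [2]
  Insert 4 (step 4): P = [2, 4] / [5] / [6];  Q = [1, 3] / [2] / [4]
  Insert 1 (step 5): P = [1, 4] / [2] / [5] / [6];  Q = [1, 3] / [2] / [4] / [5]
  Insert 3 (step 6): P = [1, 3] / [2, 4] / [5] / [6];  Q = [1, 3] / [2, 6] / [4] / [5]
Final shape: (2, 2, 1, 1).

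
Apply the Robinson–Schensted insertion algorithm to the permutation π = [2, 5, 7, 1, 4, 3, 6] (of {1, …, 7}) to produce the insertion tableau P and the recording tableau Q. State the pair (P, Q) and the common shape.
P = [1, 3, 6] / [2, 4, 7] / [5];  Q = [1, 2, 3] / [4, 5, 7] / [6];  common shape = (3, 3, 1)

Row-insert the values π_1, π_2, … into P one at a time, bumping the leftmost entry strictly greater than the inserted value down to the next row. The recording tableau Q records, in position (i, j), the step at which that cell was added to P.
  Insert 2 (step 1): P = [2];  Q = [1]
  Insert 5 (step 2): P = [2, 5];  Q = [1, 2]
  Insert 7 (step 3): P = [2, 5, 7];  Q = [1, 2, 3]
  Insert 1 (step 4): P = [1, 5, 7] / [2];  Q = [1, 2, 3] / [4]
  Insert 4 (step 5): P = [1, 4, 7] / [2, 5];  Q = [1, 2, 3] / [4, 5]
  Insert 3 (step 6): P = [1, 3, 7] / [2, 4] / [5];  Q = [1, 2, 3] / [4, 5] / [6]
  Insert 6 (step 7): P = [1, 3, 6] / [2, 4, 7] / [5];  Q = [1, 2, 3] / [4, 5, 7] / [6]
Final shape: (3, 3, 1).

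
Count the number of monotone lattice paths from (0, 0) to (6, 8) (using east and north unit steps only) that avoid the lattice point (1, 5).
Number of paths = 2667

Total paths from (0, 0) to (6, 8): C(14, 6) = 3003. Paths through (1, 5): (paths (0, 0) → (1, 5)) × (paths (1, 5) → (6, 8)) = C(6, 1) · C(8, 5) = 6 · 56 = 336. Avoidance count = 3003 − 336 = 2667.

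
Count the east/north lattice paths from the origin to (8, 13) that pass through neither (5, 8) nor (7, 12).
Number of paths = 69252

Inclusion–exclusion. Total paths: C(21, 8) = 203490. Through P₁: C(13, 5)·C(8, 3) = 72072. Through P₂: C(19, 7)·C(2, 1) = 100776. Since P₁ is strictly southwest of P₂, a monotone path through both must visit P₁ then P₂; paths through both = C(13, 5)·C(6, 2)·C(2, 1) = 38610. Avoid both = 203490 − 72072 − 100776 + 38610 = 69252.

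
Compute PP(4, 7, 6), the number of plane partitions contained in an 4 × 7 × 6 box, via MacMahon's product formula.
PP(4, 7, 6) = 12544848030

Evaluate the triple product over i = 1..4, j = 1..7, k = 1..6. The factors are (2/1) · (3/2) · (4/3) · (5/4) · (6/5) · (7/6) · (3/2) · (4/3) · … (168 factors total). The numerators and denominators telescope so the product is an integer; carrying out the multiplication exactly gives PP(4, 7, 6) = 12544848030.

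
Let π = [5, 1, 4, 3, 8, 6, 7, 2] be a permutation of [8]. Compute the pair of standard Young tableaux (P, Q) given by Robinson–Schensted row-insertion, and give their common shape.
P = [1, 2, 6, 7] / [3, 8] / [4] / [5];  Q = [1, 3, 5, 7] / [2, 6] / [4] / [8];  common shape = (4, 2, 1, 1)

Row-insert the values π_1, π_2, … into P one at a time, bumping the leftmost entry strictly greater than the inserted value down to the next row. The recording tableau Q records, in position (i, j), the step at which that cell was added to P.
  Insert 5 (step 1): P = [5];  Q = [1]
  Insert 1 (step 2): P = [1] / [5];  Q = [1] / [2]
  Insert 4 (step 3): P = [1, 4] / [5];  Q = [1, 3] / [2]
  Insert 3 (step 4): P = [1, 3] / [4] / [5];  Q = [1, 3] / [2] / [4]
  Insert 8 (step 5): P = [1, 3, 8] / [4] / [5];  Q = [1, 3, 5] / [2] / [4]
  Insert 6 (step 6): P = [1, 3, 6] / [4, 8] / [5];  Q = [1, 3, 5] / [2, 6] / [4]
  Insert 7 (step 7): P = [1, 3, 6, 7] / [4, 8] / [5];  Q = [1, 3, 5, 7] / [2, 6] / [4]
  Insert 2 (step 8): P = [1, 2, 6, 7] / [3, 8] / [4] / [5];  Q = [1, 3, 5, 7] / [2, 6] / [4] / [8]
Final shape: (4, 2, 1, 1).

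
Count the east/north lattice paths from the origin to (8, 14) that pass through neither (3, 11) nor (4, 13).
Number of paths = 292946

Inclusion–exclusion. Total paths: C(22, 8) = 319770. Through P₁: C(14, 3)·C(8, 5) = 20384. Through P₂: C(17, 4)·C(5, 4) = 11900. Since P₁ is strictly southwest of P₂, a monotone path through both must visit P₁ then P₂; paths through both = C(14, 3)·C(3, 1)·C(5, 4) = 5460. Avoid both = 319770 − 20384 − 11900 + 5460 = 292946.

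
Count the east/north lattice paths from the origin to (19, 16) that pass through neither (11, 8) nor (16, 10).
Number of paths = 2774329518

Inclusion–exclusion. Total paths: C(35, 19) = 4059928950. Through P₁: C(19, 11)·C(16, 8) = 972740340. Through P₂: C(26, 16)·C(9, 3) = 446185740. Since P₁ is strictly southwest of P₂, a monotone path through both must visit P₁ then P₂; paths through both = C(19, 11)·C(7, 5)·C(9, 3) = 133326648. Avoid both = 4059928950 − 972740340 − 446185740 + 133326648 = 2774329518.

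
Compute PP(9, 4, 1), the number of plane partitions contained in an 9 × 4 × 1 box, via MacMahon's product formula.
PP(9, 4, 1) = 715

Evaluate the triple product over i = 1..9, j = 1..4, k = 1..1. The factors are (2/1) · (3/2) · (4/3) · (5/4) · (3/2) · (4/3) · (5/4) · (6/5) · … (36 factors total). The numerators and denominators telescope so the product is an integer; carrying out the multiplication exactly gives PP(9, 4, 1) = 715.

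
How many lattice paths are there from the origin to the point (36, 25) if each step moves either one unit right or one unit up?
Number of paths = 87967825456500717

A monotone lattice path from (0, 0) to (36, 25) consists of 36 east steps and 25 north steps in some order, so it is determined by which 36 of the 61 steps are east. The count is C(61, 36) = 87967825456500717.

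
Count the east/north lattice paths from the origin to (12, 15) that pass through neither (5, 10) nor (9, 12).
Number of paths = 10027784

Inclusion–exclusion. Total paths: C(27, 12) = 17383860. Through P₁: C(15, 5)·C(12, 7) = 2378376. Through P₂: C(21, 9)·C(6, 3) = 5878600. Since P₁ is strictly southwest of P₂, a monotone path through both must visit P₁ then P₂; paths through both = C(15, 5)·C(6, 4)·C(6, 3) = 900900. Avoid both = 17383860 − 2378376 − 5878600 + 900900 = 10027784.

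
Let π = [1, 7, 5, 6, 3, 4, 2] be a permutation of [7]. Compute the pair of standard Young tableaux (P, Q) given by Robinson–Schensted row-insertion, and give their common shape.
P = [1, 2, 4] / [3, 6] / [5] / [7];  Q = [1, 2, 4] / [3, 6] / [5] / [7];  common shape = (3, 2, 1, 1)

Row-insert the values π_1, π_2, … into P one at a time, bumping the leftmost entry strictly greater than the inserted value down to the next row. The recording tableau Q records, in position (i, j), the step at which that cell was added to P.
  Insert 1 (step 1): P = [1];  Q = [1]
  Insert 7 (step 2): P = [1, 7];  Q = [1, 2]
  Insert 5 (step 3): P = [1, 5] / [7];  Q = [1, 2] / [3]
  Insert 6 (step 4): P = [1, 5, 6] / [7];  Q = [1, 2, 4] / [3]
  Insert 3 (step 5): P = [1, 3, 6] / [5] / [7];  Q = [1, 2, 4] / [3] / [5]
  Insert 4 (step 6): P = [1, 3, 4] / [5, 6] / [7];  Q = [1, 2, 4] / [3, 6] / [5]
  Insert 2 (step 7): P = [1, 2, 4] / [3, 6] / [5] / [7];  Q = [1, 2, 4] / [3, 6] / [5] / [7]
Final shape: (3, 2, 1, 1).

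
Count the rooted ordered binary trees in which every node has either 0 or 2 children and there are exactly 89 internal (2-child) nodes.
C_89 = 254224158304000796523953440778841647086547372026600

These full binary trees are counted by the Catalan number C_n = (1/(n + 1)) · C(2n, n). For n = 89: C_89 = (1/90) · C(178, 89) = 22880174247360071687155809670095748237789263482394000/90 = 254224158304000796523953440778841647086547372026600.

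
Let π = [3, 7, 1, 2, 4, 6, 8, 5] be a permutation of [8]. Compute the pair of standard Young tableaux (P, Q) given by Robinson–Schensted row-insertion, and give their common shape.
P = [1, 2, 4, 5, 8] / [3, 6] / [7];  Q = [1, 2, 5, 6, 7] / [3, 4] / [8];  common shape = (5, 2, 1)

Row-insert the values π_1, π_2, … into P one at a time, bumping the leftmost entry strictly greater than the inserted value down to the next row. The recording tableau Q records, in position (i, j), the step at which that cell was added to P.
  Insert 3 (step 1): P = [3];  Q = [1]
  Insert 7 (step 2): P = [3, 7];  Q = [1, 2]
  Insert 1 (step 3): P = [1, 7] / [3];  Q = [1, 2] / [3]
  Insert 2 (step 4): P = [1, 2] / [3, 7];  Q = [1, 2] / [3, 4]
  Insert 4 (step 5): P = [1, 2, 4] / [3, 7];  Q = [1, 2, 5] / [3, 4]
  Insert 6 (step 6): P = [1, 2, 4, 6] / [3, 7];  Q = [1, 2, 5, 6] / [3, 4]
  Insert 8 (step 7): P = [1, 2, 4, 6, 8] / [3, 7];  Q = [1, 2, 5, 6, 7] / [3, 4]
  Insert 5 (step 8): P = [1, 2, 4, 5, 8] / [3, 6] / [7];  Q = [1, 2, 5, 6, 7] / [3, 4] / [8]
Final shape: (5, 2, 1).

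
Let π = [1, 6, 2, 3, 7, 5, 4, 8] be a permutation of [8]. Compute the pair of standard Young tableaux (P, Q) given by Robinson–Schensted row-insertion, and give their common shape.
P = [1, 2, 3, 4, 8] / [5, 7] / [6];  Q = [1, 2, 4, 5, 8] / [3, 6] / [7];  common shape = (5, 2, 1)

Row-insert the values π_1, π_2, … into P one at a time, bumping the leftmost entry strictly greater than the inserted value down to the next row. The recording tableau Q records, in position (i, j), the step at which that cell was added to P.
  Insert 1 (step 1): P = [1];  Q = [1]
  Insert 6 (step 2): P = [1, 6];  Q = [1, 2]
  Insert 2 (step 3): P = [1, 2] / [6];  Q = [1, 2] / [3]
  Insert 3 (step 4): P = [1, 2, 3] / [6];  Q = [1, 2, 4] / [3]
  Insert 7 (step 5): P = [1, 2, 3, 7] / [6];  Q = [1, 2, 4, 5] / [3]
  Insert 5 (step 6): P = [1, 2, 3, 5] / [6, 7];  Q = [1, 2, 4, 5] / [3, 6]
  Insert 4 (step 7): P = [1, 2, 3, 4] / [5, 7] / [6];  Q = [1, 2, 4, 5] / [3, 6] / [7]
  Insert 8 (step 8): P = [1, 2, 3, 4, 8] / [5, 7] / [6];  Q = [1, 2, 4, 5, 8] / [3, 6] / [7]
Final shape: (5, 2, 1).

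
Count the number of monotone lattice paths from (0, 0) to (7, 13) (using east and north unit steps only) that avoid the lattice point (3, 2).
Number of paths = 63870

Total paths from (0, 0) to (7, 13): C(20, 7) = 77520. Paths through (3, 2): (paths (0, 0) → (3, 2)) × (paths (3, 2) → (7, 13)) = C(5, 3) · C(15, 4) = 10 · 1365 = 13650. Avoidance count = 77520 − 13650 = 63870.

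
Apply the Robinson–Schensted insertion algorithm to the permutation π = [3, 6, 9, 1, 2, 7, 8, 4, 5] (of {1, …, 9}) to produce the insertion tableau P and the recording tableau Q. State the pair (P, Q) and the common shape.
P = [1, 2, 4, 5] / [3, 6, 7, 8] / [9];  Q = [1, 2, 3, 7] / [4, 5, 6, 9] / [8];  common shape = (4, 4, 1)

Row-insert the values π_1, π_2, … into P one at a time, bumping the leftmost entry strictly greater than the inserted value down to the next row. The recording tableau Q records, in position (i, j), the step at which that cell was added to P.
  Insert 3 (step 1): P = [3];  Q = [1]
  Insert 6 (step 2): P = [3, 6];  Q = [1, 2]
  Insert 9 (step 3): P = [3, 6, 9];  Q = [1, 2, 3]
  Insert 1 (step 4): P = [1, 6, 9] / [3];  Q = [1, 2, 3] / [4]
  Insert 2 (step 5): P = [1, 2, 9] / [3, 6];  Q = [1, 2, 3] / [4, 5]
  Insert 7 (step 6): P = [1, 2, 7] / [3, 6, 9];  Q = [1, 2, 3] / [4, 5, 6]
  Insert 8 (step 7): P = [1, 2, 7, 8] / [3, 6, 9];  Q = [1, 2, 3, 7] / [4, 5, 6]
  Insert 4 (step 8): P = [1, 2, 4, 8] / [3, 6, 7] / [9];  Q = [1, 2, 3, 7] / [4, 5, 6] / [8]
  Insert 5 (step 9): P = [1, 2, 4, 5] / [3, 6, 7, 8] / [9];  Q = [1, 2, 3, 7] / [4, 5, 6, 9] / [8]
Final shape: (4, 4, 1).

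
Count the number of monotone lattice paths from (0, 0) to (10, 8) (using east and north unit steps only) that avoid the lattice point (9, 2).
Number of paths = 43373

Total paths from (0, 0) to (10, 8): C(18, 10) = 43758. Paths through (9, 2): (paths (0, 0) → (9, 2)) × (paths (9, 2) → (10, 8)) = C(11, 9) · C(7, 1) = 55 · 7 = 385. Avoidance count = 43758 − 385 = 43373.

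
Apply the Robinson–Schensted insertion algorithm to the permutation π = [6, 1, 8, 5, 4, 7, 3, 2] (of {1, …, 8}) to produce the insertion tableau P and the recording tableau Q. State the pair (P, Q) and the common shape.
P = [1, 2, 7] / [3, 8] / [4] / [5] / [6];  Q = [1, 3, 6] / [2, 4] / [5] / [7] / [8];  common shape = (3, 2, 1, 1, 1)

Row-insert the values π_1, π_2, … into P one at a time, bumping the leftmost entry strictly greater than the inserted value down to the next row. The recording tableau Q records, in position (i, j), the step at which that cell was added to P.
  Insert 6 (step 1): P = [6];  Q = [1]
  Insert 1 (step 2): P = [1] / [6];  Q = [1] / [2]
  Insert 8 (step 3): P = [1, 8] / [6];  Q = [1, 3] / [2]
  Insert 5 (step 4): P = [1, 5] / [6, 8];  Q = [1, 3] / [2, 4]
  Insert 4 (step 5): P = [1, 4] / [5, 8] / [6];  Q = [1, 3] / [2, 4] / [5]
  Insert 7 (step 6): P = [1, 4, 7] / [5, 8] / [6];  Q = [1, 3, 6] / [2, 4] / [5]
  Insert 3 (step 7): P = [1, 3, 7] / [4, 8] / [5] / [6];  Q = [1, 3, 6] / [2, 4] / [5] / [7]
  Insert 2 (step 8): P = [1, 2, 7] / [3, 8] / [4] / [5] / [6];  Q = [1, 3, 6] / [2, 4] / [5] / [7] / [8]
Final shape: (3, 2, 1, 1, 1).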